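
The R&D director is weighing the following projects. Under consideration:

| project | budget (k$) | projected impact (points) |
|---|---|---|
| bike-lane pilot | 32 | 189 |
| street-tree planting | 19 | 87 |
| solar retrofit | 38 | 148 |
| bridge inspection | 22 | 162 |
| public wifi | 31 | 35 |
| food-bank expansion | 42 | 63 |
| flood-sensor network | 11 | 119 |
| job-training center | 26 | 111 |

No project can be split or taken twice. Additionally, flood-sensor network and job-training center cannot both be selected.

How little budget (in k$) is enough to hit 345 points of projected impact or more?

52

Need the lightest bundle worth ≥ 345.
street-tree planting + bridge inspection + flood-sensor network reaches 368 using 52 k$.
Any bundle with less than 52 k$ falls short of 345.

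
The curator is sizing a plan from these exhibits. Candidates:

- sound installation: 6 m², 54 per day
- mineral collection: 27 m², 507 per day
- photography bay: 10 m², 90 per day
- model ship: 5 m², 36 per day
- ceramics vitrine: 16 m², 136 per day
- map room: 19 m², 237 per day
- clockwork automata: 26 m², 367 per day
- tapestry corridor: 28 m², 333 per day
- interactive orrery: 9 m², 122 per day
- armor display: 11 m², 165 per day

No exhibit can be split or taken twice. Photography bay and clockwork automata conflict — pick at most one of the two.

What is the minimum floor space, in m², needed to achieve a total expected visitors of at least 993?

62

Minimise m² subject to total expected visitors ≥ 993.
mineral collection + clockwork automata + interactive orrery reaches 996 using 62 m².
Below 62 m² the best achievable stays under 993.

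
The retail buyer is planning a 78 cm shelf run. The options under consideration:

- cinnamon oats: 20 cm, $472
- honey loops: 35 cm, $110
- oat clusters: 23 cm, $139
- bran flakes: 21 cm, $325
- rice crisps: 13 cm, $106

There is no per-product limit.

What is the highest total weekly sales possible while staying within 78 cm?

1522

Density check — cinnamon oats 23.60, bran flakes 15.48, rice crisps 8.15, oat clusters 6.04 are the best per cm.
The ratio ordering already packs tightly: 3×cinnamon oats + rice crisps, 73 cm, 1522.
That's the maximum — no swap from here does better than 1522.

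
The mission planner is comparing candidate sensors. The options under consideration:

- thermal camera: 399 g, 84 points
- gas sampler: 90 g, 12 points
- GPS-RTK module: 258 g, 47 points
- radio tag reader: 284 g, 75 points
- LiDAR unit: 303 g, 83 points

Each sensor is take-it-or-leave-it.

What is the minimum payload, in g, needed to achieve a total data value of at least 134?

587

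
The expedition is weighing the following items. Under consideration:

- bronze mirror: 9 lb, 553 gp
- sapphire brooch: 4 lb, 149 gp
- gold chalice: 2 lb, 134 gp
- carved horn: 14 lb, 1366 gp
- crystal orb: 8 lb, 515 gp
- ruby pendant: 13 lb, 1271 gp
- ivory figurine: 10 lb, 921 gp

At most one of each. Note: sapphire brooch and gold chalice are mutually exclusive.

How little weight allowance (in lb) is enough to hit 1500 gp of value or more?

Need the lightest bundle worth ≥ 1500.
Taking gold chalice + carved horn gives 1500 (≥ 1500) for 16 lb.
Any bundle with less than 16 lb falls short of 1500.

16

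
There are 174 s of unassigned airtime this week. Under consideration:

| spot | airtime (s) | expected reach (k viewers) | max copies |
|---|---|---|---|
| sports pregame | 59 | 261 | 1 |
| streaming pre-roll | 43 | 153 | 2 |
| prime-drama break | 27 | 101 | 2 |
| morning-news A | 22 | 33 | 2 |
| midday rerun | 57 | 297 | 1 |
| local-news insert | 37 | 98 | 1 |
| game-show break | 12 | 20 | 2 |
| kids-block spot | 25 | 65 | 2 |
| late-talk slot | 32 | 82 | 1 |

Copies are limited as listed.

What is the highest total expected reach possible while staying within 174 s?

The ratio ordering already packs tightly: sports pregame + 2×prime-drama break + midday rerun, 170 s, 760.

760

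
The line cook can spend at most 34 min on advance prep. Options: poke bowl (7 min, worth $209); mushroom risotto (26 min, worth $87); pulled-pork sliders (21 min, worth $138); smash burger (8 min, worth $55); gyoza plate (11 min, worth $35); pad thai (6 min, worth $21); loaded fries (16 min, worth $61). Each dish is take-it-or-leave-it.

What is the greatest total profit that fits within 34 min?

368

Filling by ratio: poke bowl + smash burger + loaded fries for 325, with 3 min left unused.
Dropping smash burger and loaded fries frees 24 min; slotting in pulled-pork sliders + pad thai (27 min) lifts the total to 368 at 34 min.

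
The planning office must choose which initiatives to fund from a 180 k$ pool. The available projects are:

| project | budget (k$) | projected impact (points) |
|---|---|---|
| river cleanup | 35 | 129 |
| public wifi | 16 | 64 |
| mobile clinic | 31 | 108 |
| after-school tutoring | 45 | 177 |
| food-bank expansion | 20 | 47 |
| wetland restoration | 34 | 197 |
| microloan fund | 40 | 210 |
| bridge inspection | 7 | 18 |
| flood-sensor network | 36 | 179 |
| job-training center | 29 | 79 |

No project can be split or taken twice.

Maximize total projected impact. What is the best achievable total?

845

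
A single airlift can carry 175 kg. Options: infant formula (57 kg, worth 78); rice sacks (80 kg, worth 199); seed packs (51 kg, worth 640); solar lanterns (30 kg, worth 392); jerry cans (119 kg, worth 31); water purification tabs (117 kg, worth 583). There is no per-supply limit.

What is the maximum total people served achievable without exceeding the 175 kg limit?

2208

By people served per kg: solar lanterns 13.07, seed packs 12.55, water purification tabs 4.98 lead.
Greedy by ratio would take 5×solar lanterns: 150 kg used, total 1960.
The 30 kg tied up in solar lanterns is better spent on seed packs — total rises to 2208 (171 kg).
Nothing else within 175 kg beats 2208.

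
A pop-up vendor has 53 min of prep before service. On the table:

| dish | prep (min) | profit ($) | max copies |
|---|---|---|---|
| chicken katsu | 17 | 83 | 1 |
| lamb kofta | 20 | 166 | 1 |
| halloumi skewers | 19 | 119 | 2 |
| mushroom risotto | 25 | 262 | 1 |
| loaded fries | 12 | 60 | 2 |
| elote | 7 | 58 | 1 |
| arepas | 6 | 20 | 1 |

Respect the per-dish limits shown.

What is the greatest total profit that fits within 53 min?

Density check — mushroom risotto 10.48, lamb kofta 8.30, elote 8.29, halloumi skewers 6.26 are the best per min.
Best packing: lamb kofta + mushroom risotto + elote — 52 min, 486 total.
The spare 1 min is too small for any remaining dish, and no exchange beats 486.

486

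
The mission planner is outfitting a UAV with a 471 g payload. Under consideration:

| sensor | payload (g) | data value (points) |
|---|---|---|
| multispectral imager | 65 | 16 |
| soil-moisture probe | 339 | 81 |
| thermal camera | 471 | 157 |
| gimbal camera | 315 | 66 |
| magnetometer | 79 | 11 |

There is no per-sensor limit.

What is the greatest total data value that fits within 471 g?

157

Taking thermal camera: 471 g used, 157 in data value.
Every other selection either busts 471 g or fails to beat 157.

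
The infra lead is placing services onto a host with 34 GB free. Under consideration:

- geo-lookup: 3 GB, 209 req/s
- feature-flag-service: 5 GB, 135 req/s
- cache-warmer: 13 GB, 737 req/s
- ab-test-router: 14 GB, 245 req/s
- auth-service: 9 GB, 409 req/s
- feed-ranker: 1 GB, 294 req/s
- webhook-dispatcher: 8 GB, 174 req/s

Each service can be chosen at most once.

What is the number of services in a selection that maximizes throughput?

5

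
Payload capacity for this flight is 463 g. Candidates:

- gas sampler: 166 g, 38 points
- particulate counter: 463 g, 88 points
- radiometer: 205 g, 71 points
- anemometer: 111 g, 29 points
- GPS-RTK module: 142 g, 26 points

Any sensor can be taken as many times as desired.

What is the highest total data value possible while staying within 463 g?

142

By data value per g: radiometer 0.35, anemometer 0.26, gas sampler 0.23 lead.
The ratio ordering already packs tightly: 2×radiometer, 410 g, 142.
Nothing else within 463 g beats 142.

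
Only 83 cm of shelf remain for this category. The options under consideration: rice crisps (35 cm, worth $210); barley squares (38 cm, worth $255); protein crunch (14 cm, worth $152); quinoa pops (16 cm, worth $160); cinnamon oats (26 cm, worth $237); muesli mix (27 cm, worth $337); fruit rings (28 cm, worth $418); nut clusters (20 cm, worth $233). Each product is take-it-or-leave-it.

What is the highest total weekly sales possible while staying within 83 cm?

992

Greedy by ratio would take muesli mix + fruit rings + nut clusters: 75 cm used, total 988.
Replace nut clusters with cinnamon oats: the trade gains 4 net, giving 992 at 81 cm.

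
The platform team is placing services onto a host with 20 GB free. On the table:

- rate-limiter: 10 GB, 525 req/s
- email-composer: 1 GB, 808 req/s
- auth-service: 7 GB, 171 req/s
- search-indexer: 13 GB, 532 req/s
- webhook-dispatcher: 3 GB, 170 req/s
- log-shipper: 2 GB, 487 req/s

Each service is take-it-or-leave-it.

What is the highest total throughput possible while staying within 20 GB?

1997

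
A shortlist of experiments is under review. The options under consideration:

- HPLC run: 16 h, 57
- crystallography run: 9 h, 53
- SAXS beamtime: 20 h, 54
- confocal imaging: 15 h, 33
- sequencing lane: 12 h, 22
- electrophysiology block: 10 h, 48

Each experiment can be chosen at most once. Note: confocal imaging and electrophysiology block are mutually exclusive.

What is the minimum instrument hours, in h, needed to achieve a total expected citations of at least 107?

Need the lightest bundle worth ≥ 107.
HPLC run + crystallography run reaches 110 using 25 h.
Any bundle with less than 25 h falls short of 107.

25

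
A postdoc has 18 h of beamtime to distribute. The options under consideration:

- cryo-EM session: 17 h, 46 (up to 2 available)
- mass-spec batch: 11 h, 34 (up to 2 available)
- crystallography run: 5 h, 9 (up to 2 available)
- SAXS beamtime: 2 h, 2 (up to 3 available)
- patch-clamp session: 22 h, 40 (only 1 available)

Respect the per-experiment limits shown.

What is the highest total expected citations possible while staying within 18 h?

46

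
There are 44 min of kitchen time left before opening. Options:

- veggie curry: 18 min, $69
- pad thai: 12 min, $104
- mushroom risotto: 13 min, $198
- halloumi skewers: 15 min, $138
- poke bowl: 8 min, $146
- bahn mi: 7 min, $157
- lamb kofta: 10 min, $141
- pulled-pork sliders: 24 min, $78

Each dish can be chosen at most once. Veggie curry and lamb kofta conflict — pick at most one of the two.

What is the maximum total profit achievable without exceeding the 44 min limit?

642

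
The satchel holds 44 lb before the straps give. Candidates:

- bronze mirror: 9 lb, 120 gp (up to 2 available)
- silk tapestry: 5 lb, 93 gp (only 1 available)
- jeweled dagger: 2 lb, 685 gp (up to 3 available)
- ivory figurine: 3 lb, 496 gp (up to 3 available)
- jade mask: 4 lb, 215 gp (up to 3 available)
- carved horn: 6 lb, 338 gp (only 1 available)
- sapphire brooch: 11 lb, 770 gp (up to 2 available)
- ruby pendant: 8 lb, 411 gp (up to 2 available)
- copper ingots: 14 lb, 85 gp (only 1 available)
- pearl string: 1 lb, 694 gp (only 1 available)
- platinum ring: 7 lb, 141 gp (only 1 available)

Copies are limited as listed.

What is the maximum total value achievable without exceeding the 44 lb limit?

The ratio ordering already packs tightly: 3×jeweled dagger + 3×ivory figurine + carved horn + 2×sapphire brooch + pearl string, 44 lb, 6115.

6115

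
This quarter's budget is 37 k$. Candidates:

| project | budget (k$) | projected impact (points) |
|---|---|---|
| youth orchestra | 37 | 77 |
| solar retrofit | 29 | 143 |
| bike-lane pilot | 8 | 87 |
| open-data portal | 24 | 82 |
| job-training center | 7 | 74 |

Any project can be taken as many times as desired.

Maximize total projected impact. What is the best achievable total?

396

By projected impact per k$: bike-lane pilot 10.88, job-training center 10.57, solar retrofit 4.93 lead.
The ratio heuristic lands on 4×bike-lane pilot (348) but leaves 5 k$ idle.
Replace 2×bike-lane pilot with 3×job-training center: the trade gains 48 net, giving 396 at 37 k$.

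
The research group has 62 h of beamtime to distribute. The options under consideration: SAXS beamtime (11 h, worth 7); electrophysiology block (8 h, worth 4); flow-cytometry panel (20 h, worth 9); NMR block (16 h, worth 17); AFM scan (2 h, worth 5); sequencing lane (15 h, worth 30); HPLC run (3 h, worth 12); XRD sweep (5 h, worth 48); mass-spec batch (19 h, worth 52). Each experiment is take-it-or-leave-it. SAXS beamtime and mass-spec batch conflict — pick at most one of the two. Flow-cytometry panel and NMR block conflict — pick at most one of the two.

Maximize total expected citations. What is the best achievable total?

The ratio ordering already packs tightly: NMR block + AFM scan + sequencing lane + HPLC run + XRD sweep + mass-spec batch, 60 h, 164.
Runner-up NMR block + sequencing lane + HPLC run + XRD sweep + mass-spec batch tops out at 159.

164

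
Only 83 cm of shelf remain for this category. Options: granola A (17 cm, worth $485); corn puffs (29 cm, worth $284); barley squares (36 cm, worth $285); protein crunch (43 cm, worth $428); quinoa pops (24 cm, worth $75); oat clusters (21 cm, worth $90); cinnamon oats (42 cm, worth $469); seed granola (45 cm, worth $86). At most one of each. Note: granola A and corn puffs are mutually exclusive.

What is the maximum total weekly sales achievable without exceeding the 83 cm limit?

Taking granola A + oat clusters + cinnamon oats: 80 cm used, 1044 in weekly sales.
Nothing else feasible within 83 cm beats 1044.

1044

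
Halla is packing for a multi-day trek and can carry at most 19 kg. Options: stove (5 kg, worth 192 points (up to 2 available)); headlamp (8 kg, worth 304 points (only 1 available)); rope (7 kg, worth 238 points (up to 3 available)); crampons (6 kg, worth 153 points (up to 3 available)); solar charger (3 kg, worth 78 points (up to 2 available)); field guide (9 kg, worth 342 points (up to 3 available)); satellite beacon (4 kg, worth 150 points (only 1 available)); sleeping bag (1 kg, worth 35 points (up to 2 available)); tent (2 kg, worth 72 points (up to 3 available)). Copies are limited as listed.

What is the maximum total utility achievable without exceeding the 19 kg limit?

Density check — stove 38.40, headlamp 38.00, field guide 38.00 are the best per kg.
A density-first pass picks 2×stove + headlamp + sleeping bag — 723 at 19 kg.
Replace headlamp and sleeping bag with field guide: the trade gains 3 net, giving 726 at 19 kg.

726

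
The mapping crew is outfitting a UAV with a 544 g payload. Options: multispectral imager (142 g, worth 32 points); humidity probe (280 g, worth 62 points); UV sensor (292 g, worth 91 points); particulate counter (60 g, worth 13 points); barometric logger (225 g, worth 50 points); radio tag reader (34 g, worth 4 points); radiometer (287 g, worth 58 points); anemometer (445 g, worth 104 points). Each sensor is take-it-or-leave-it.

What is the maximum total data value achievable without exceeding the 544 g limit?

Density check — UV sensor 0.31, anemometer 0.23, multispectral imager 0.23, barometric logger 0.22 are the best per g.
A density-first pass picks multispectral imager + UV sensor + particulate counter + radio tag reader — 140 at 528 g.
Replace multispectral imager and particulate counter and radio tag reader with barometric logger: the trade gains 1 net, giving 141 at 517 g.
Runner-up multispectral imager + UV sensor + particulate counter + radio tag reader tops out at 140.

141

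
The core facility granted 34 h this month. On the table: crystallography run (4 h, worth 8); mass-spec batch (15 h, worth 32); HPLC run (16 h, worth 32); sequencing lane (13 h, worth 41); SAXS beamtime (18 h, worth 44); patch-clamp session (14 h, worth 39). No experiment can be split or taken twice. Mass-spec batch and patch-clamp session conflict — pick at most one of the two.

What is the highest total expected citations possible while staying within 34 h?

88

Best packing: crystallography run + sequencing lane + patch-clamp session — 31 h, 88 total.
Next best is sequencing lane + SAXS beamtime at 85 (31 h) — short by 3.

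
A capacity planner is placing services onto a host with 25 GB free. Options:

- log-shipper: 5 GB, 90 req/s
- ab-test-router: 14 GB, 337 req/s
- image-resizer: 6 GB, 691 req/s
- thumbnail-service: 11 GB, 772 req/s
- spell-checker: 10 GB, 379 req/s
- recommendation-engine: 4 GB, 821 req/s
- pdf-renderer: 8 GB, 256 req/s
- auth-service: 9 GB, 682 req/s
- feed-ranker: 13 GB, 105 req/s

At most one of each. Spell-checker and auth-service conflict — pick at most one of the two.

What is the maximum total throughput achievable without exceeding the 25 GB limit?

2284

Ranking by ratio (throughput/GB): recommendation-engine 205.25, image-resizer 115.17, auth-service 75.78, thumbnail-service 70.18.
Taking image-resizer + thumbnail-service + recommendation-engine: 21 GB used, 2284 in throughput.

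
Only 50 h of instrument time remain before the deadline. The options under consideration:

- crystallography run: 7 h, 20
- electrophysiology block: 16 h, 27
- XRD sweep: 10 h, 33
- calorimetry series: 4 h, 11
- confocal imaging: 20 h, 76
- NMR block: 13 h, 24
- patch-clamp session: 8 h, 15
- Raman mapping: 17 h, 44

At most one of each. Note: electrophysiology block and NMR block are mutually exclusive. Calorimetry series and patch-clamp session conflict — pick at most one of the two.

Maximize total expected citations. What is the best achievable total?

Taking crystallography run + XRD sweep + confocal imaging + NMR block: 50 h used, 153 in expected citations.
Every other selection either busts 50 h or breaks a pairing rule or fails to beat 153.

153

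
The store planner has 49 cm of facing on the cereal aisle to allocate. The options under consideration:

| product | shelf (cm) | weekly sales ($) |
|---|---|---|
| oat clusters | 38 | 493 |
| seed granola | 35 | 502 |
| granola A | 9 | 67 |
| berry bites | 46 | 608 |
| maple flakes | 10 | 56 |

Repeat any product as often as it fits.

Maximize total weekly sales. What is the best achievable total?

608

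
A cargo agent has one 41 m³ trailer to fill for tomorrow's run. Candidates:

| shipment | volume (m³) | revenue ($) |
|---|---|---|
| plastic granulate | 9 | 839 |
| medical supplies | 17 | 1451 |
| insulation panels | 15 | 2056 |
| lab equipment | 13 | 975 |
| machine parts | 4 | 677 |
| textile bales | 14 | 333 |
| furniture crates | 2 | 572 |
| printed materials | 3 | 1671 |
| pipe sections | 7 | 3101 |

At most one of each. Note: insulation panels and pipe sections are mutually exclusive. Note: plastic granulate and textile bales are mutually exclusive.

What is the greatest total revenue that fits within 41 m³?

Best packing: plastic granulate + lab equipment + machine parts + furniture crates + printed materials + pipe sections — 38 m³, 7835 total.
The closest alternative, plastic granulate + medical supplies + machine parts + printed materials + pipe sections, reaches only 7739.

7835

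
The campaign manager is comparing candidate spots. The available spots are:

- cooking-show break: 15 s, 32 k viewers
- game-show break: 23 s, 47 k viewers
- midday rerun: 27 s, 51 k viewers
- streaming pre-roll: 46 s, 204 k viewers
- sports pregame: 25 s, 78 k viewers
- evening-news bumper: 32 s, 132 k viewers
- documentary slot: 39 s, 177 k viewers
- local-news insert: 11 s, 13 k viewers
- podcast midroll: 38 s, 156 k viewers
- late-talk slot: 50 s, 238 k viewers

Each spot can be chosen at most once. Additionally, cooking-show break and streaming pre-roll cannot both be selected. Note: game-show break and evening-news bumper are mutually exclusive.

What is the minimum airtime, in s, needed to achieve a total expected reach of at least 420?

96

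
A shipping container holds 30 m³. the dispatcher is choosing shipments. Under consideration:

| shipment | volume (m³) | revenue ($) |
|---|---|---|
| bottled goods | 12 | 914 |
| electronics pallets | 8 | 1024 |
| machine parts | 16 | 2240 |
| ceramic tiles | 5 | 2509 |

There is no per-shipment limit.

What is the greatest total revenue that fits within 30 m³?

By revenue per m³: ceramic tiles 501.80, machine parts 140.00, electronics pallets 128.00, bottled goods 76.17 lead.
The ratio ordering already packs tightly: 6×ceramic tiles, 30 m³, 15054.
Every other selection either busts 30 m³ or fails to beat 15054.

15054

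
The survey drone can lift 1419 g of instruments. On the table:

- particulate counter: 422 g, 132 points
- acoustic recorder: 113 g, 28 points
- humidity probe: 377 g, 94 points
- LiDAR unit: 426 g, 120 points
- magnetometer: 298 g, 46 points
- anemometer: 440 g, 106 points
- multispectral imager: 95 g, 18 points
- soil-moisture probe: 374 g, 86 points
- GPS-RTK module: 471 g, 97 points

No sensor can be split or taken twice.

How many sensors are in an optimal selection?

Best achievable data value is 386.
For example particulate counter + acoustic recorder + LiDAR unit + anemometer achieves it, using 1401 g.
Any selection reaching 386 contains exactly 4 sensors.

4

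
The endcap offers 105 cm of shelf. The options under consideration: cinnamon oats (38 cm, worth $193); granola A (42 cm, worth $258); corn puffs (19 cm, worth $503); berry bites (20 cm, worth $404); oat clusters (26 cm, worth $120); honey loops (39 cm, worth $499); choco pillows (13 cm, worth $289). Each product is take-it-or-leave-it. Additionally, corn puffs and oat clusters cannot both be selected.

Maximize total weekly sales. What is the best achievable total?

1695

Taking corn puffs + berry bites + honey loops + choco pillows: 91 cm used, 1695 in weekly sales.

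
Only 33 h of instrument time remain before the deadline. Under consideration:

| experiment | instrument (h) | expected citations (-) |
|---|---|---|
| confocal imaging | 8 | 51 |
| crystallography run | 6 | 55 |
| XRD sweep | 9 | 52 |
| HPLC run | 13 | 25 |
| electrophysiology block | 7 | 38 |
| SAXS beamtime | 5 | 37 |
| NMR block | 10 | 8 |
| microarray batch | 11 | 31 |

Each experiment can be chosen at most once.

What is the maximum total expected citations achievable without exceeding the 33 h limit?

196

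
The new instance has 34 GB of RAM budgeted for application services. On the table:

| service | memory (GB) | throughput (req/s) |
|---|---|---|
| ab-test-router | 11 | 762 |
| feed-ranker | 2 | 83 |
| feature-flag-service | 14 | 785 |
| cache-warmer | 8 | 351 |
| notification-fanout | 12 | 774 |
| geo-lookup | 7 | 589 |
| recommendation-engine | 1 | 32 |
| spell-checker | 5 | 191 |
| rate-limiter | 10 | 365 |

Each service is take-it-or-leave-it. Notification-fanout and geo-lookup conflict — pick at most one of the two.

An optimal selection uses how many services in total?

4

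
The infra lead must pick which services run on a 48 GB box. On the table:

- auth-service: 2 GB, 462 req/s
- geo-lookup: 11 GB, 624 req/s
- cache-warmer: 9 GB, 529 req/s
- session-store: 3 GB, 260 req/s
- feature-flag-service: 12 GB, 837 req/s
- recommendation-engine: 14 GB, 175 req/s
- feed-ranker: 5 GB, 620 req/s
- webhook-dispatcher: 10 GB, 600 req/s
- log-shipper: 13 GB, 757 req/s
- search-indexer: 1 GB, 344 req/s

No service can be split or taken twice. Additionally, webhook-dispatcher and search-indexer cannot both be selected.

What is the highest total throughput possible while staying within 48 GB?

Best packing: auth-service + geo-lookup + session-store + feature-flag-service + feed-ranker + log-shipper + search-indexer — 47 GB, 3904 total.
That's the maximum — no feasible swap from here does better than 3904.

3904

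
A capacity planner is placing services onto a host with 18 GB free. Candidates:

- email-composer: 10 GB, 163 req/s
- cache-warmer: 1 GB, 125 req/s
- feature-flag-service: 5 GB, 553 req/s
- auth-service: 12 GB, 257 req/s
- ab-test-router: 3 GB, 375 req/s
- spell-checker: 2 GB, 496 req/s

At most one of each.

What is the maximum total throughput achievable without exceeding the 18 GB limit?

1549

By throughput per GB: spell-checker 248.00, cache-warmer 125.00, ab-test-router 125.00, feature-flag-service 110.60 lead.
The ratio ordering already packs tightly: cache-warmer + feature-flag-service + ab-test-router + spell-checker, 11 GB, 1549.
The closest alternative, feature-flag-service + ab-test-router + spell-checker, reaches only 1424.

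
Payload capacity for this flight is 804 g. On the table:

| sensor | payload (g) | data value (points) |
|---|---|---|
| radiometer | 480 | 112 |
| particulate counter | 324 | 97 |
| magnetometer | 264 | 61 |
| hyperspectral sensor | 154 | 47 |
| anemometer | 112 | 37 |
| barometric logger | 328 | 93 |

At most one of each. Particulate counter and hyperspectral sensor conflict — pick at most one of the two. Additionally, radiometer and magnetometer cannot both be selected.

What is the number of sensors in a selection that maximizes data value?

3

Optimal total is 227.
particulate counter + anemometer + barometric logger hits 227 at 764 g.
Every optimal selection uses 3 sensors.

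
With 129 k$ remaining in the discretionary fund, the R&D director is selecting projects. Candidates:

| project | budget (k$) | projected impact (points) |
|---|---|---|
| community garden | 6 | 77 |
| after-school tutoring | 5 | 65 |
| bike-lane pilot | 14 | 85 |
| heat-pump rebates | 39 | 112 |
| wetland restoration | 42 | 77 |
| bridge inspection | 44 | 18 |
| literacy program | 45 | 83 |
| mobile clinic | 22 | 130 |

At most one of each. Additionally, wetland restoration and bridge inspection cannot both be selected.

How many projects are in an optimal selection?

6

Best achievable projected impact is 546.
For example community garden + after-school tutoring + bike-lane pilot + heat-pump rebates + wetland restoration + mobile clinic achieves it, using 128 k$.
Any selection reaching 546 contains exactly 6 projects.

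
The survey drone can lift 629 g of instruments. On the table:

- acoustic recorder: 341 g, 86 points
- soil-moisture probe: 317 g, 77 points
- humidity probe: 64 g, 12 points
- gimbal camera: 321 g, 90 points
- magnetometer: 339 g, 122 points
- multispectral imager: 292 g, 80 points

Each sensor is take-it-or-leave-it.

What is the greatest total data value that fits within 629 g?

170

The ratio heuristic lands on humidity probe + magnetometer (134) but leaves 226 g idle.
Replace humidity probe and magnetometer with gimbal camera + multispectral imager: the trade gains 36 net, giving 170 at 613 g.
That's the maximum — no swap from here does better than 170.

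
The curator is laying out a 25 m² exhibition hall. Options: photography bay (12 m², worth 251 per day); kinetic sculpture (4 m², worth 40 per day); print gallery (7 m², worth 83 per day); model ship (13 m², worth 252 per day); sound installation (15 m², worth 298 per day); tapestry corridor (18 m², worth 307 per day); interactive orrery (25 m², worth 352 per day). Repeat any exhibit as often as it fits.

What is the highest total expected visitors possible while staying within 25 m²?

503

Density check — photography bay 20.92, sound installation 19.87, model ship 19.38 are the best per m².
The ratio heuristic lands on 2×photography bay (502) but leaves 1 m² idle.
Dropping photography bay frees 12 m²; slotting in model ship (13 m²) lifts the total to 503 at 25 m².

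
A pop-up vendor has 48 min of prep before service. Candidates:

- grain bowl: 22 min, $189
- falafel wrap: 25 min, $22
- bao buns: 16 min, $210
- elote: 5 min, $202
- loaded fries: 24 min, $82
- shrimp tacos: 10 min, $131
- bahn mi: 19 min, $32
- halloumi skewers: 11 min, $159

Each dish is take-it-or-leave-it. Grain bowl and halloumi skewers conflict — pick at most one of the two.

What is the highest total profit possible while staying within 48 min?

702

The ratio ordering already packs tightly: bao buns + elote + shrimp tacos + halloumi skewers, 42 min, 702.
That's the maximum — no feasible swap from here does better than 702.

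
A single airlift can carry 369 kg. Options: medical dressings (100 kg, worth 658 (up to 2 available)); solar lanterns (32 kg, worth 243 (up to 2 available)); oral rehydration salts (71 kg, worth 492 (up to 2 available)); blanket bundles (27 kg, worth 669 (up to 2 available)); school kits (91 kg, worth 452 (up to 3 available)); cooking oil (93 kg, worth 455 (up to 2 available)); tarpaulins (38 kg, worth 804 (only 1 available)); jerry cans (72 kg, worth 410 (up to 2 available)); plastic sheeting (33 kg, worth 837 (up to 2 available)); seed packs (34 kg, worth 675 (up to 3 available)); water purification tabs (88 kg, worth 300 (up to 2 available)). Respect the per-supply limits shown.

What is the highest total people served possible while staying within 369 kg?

6576

Density check — plastic sheeting 25.36, blanket bundles 24.78, tarpaulins 21.16, seed packs 19.85 are the best per kg.
A density-first pass picks 2×solar lanterns + 2×blanket bundles + tarpaulins + 2×plastic sheeting + 3×seed packs — 6327 at 324 kg.
Replace solar lanterns with oral rehydration salts: the trade gains 249 net, giving 6576 at 363 kg.
No other feasible combination exceeds 6576.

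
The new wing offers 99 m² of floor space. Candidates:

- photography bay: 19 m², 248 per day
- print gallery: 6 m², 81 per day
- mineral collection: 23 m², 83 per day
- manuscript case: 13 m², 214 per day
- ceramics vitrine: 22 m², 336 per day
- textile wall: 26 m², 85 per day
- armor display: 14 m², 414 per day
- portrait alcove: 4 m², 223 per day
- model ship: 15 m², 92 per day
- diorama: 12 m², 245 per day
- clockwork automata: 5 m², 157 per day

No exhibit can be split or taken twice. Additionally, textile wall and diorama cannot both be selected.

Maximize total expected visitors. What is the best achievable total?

1918

The ratio ordering already packs tightly: photography bay + print gallery + manuscript case + ceramics vitrine + armor display + portrait alcove + diorama + clockwork automata, 95 m², 1918.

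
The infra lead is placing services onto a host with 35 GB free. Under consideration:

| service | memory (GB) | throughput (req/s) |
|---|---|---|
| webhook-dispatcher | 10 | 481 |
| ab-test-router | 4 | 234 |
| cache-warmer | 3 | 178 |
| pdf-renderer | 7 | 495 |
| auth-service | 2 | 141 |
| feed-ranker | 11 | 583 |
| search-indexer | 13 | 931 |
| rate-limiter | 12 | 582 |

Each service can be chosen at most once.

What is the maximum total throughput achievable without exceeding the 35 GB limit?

Filling by ratio: ab-test-router + cache-warmer + pdf-renderer + auth-service + search-indexer for 1979, with 6 GB left unused.
The 5 GB tied up in cache-warmer and auth-service is better spent on feed-ranker — total rises to 2243 (35 GB).

2243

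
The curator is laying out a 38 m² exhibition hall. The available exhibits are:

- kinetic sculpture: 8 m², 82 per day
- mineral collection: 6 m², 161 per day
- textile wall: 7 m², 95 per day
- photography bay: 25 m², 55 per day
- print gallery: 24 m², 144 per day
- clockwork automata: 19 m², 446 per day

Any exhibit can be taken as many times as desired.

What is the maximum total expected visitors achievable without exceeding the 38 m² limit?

966

By expected visitors per m²: mineral collection 26.83, clockwork automata 23.47, textile wall 13.57, kinetic sculpture 10.25 lead.
Taking 6×mineral collection: 36 m² used, 966 in expected visitors.
The spare 2 m² is too small for any remaining exhibit, and no exchange beats 966.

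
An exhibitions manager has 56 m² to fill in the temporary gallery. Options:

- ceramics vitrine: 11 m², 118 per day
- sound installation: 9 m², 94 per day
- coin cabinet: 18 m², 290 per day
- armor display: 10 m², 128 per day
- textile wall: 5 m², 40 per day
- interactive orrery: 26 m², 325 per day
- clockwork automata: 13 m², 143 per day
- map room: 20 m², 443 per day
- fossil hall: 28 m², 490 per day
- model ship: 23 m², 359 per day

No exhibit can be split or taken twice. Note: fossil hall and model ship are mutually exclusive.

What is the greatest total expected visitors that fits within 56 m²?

Ranking by ratio (expected visitors/m²): map room 22.15, fossil hall 17.50, coin cabinet 16.11.
Textile wall + map room + fossil hall uses 53 of the 56 m² and totals 973.

973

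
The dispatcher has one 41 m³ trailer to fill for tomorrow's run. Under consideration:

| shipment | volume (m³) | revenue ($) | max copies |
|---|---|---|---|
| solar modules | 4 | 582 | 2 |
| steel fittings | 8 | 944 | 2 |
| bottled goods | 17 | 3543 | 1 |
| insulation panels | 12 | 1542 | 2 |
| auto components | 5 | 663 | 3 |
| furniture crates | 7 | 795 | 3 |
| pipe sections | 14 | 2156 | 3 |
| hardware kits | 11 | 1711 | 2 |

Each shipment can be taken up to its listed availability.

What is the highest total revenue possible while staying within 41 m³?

7081

The ratio heuristic lands on bottled goods + 2×hardware kits (6965) but leaves 2 m³ idle.
Replace hardware kits with 2×solar modules + auto components: the trade gains 116 net, giving 7081 at 41 m³.
Nothing else within 41 m³ beats 7081.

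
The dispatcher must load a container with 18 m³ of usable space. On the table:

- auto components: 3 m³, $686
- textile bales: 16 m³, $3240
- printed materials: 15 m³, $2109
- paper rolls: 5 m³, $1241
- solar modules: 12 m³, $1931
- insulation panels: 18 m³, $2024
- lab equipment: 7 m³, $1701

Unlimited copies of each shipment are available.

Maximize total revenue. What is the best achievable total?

4409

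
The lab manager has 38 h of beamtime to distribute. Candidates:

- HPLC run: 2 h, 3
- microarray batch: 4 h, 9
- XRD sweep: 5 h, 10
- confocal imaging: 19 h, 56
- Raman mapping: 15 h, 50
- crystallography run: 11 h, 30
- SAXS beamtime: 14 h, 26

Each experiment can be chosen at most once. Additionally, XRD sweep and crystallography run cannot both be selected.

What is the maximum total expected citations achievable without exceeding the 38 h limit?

115

Density check — Raman mapping 3.33, confocal imaging 2.95, crystallography run 2.73 are the best per h.
The ratio ordering already packs tightly: microarray batch + confocal imaging + Raman mapping, 38 h, 115.
Next best is HPLC run + confocal imaging + Raman mapping at 109 (36 h) — short by 6.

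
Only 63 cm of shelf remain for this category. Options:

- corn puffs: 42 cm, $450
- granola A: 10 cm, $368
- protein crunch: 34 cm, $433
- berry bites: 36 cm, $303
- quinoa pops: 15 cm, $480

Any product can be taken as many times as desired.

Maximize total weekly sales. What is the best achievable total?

2208

The ratio ordering already packs tightly: 6×granola A, 60 cm, 2208.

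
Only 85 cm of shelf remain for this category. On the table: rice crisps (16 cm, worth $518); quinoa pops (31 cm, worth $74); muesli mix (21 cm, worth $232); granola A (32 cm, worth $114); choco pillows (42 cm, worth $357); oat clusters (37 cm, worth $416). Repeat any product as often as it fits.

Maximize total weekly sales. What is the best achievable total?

2590

Best packing: 5×rice crisps — 80 cm, 2590 total.
No other feasible combination exceeds 2590.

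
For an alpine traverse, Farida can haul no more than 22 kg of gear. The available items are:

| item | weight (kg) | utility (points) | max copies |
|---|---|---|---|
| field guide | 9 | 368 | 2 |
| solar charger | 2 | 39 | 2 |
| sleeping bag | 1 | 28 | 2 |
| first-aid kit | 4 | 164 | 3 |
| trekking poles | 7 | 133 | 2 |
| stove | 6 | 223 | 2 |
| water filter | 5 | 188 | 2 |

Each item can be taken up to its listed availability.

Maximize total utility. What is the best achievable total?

Taking the top-ratio items first gives field guide + sleeping bag + 3×first-aid kit for 888 (22 kg).
Replace sleeping bag and 2×first-aid kit with field guide: the trade gains 12 net, giving 900 at 22 kg.
That's the maximum — no swap from here does better than 900.

900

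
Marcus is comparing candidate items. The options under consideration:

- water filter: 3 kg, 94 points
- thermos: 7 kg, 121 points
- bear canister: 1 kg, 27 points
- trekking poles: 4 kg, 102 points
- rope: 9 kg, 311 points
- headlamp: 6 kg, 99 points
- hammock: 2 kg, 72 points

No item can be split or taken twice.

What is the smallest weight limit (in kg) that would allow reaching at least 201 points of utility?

7

Need the lightest bundle worth ≥ 201.
bear canister + trekking poles + hammock: 201 utility at 7 kg.
No combination under 7 kg hits 201.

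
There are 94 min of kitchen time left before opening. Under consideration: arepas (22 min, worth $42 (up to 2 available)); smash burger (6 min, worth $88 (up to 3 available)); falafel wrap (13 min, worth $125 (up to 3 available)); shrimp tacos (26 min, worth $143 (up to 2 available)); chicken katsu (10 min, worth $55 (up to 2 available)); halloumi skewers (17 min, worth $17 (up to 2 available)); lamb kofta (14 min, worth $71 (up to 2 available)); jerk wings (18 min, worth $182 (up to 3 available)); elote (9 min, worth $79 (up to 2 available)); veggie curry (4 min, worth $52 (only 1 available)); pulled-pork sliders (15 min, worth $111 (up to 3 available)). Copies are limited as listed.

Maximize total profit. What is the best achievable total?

1020

Ranking by ratio (profit/min): smash burger 14.67, veggie curry 13.00, jerk wings 10.11, falafel wrap 9.62.
A density-first pass picks 3×smash burger + falafel wrap + 3×jerk wings + veggie curry — 987 at 89 min.
Replace falafel wrap with 2×elote: the trade gains 33 net, giving 1020 at 94 min.
Every other selection either busts 94 min or exceeds an availability limit or fails to beat 1020.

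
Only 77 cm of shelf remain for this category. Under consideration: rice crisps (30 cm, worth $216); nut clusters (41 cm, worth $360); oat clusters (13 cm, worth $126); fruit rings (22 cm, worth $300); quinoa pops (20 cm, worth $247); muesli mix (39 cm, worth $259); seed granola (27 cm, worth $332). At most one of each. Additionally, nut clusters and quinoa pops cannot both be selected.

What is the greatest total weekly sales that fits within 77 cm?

Fruit rings + quinoa pops + seed granola uses 69 of the 77 cm and totals 879.
That's the maximum — no feasible swap from here does better than 879.

879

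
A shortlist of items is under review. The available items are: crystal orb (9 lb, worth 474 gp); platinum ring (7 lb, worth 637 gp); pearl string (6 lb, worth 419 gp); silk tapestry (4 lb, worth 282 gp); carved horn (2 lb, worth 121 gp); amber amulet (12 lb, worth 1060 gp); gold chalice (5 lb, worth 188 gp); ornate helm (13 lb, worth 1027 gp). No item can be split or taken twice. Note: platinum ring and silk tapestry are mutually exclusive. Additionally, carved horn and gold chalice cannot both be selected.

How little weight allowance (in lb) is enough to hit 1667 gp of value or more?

19

Minimise lb subject to total value ≥ 1667.
platinum ring + amber amulet reaches 1697 using 19 lb.
Below 19 lb the best achievable stays under 1667.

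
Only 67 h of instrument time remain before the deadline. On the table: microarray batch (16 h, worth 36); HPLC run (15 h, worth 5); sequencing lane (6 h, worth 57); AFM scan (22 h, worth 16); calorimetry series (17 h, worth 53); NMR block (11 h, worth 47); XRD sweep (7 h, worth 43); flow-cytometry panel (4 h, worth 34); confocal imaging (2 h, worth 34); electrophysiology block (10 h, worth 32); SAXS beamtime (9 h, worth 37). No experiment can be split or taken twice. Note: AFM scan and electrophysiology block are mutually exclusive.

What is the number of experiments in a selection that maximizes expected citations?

8

Best achievable expected citations is 337.
sequencing lane + calorimetry series + NMR block + XRD sweep + flow-cytometry panel + confocal imaging + electrophysiology block + SAXS beamtime hits 337 at 66 h.
All optima have 8 experiments.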